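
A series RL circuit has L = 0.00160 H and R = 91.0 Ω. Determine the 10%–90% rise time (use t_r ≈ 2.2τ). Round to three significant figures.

t_r ≈ 0.0000387 s

τ = L/R = 0.00160/91.0 = 0.0000176 s.
t_r ≈ 2.2τ = 0.0000387 s.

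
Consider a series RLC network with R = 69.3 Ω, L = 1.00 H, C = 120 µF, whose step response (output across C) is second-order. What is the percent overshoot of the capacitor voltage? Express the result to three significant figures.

For a series RLC circuit (capacitor voltage as output), ω_n = 1/√(LC) = 1/√(1.00 H · 120 µF) = 91.3 rad/s.
ζ = (R/2)·√(C/L) = (69.3/2)·√(120 µF/1.00 H) = 0.380.
Overshoot: exp(−π·0.380/√(1−0.380²)) = 0.276, i.e. 27.6%.

%OS ≈ 27.6%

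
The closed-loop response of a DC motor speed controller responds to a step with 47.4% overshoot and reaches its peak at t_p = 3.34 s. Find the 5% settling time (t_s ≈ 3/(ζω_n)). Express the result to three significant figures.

t_s ≈ 13.4 s

From the overshoot, ζ = −ln(OS)/√(π²+ln²(OS)) = 0.231.
t_p = π/ω_d ⇒ ω_d = 0.941 rad/s; then ω_n = ω_d/√(1−ζ²) = 0.967 rad/s.
t_s ≈ 3/(ζω_n) = 3/(0.231·0.967) = 13.4 s.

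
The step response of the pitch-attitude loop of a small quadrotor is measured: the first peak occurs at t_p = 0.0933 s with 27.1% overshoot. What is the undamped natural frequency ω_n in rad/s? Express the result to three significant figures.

ω_n ≈ 36.5 rad/s

From the overshoot, ζ = −ln(OS)/√(π²+ln²(OS)) = 0.384.
From t_p = π/ω_d, ω_d = π/0.0933 = 33.7 rad/s, so ω_n = ω_d/√(1−ζ²) = 36.5 rad/s.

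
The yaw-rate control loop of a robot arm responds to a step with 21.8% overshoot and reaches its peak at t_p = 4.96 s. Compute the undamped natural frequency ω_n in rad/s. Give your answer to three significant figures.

ω_n ≈ 0.704 rad/s

From the overshoot, ζ = −ln(OS)/√(π²+ln²(OS)) = 0.436.
t_p = π/ω_d ⇒ ω_d = 0.633 rad/s; then ω_n = ω_d/√(1−ζ²) = 0.704 rad/s.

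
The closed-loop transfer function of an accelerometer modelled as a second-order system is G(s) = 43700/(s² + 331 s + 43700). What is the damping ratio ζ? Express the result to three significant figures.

ζ ≈ 0.792

Matching coefficients with s² + 2ζω_n s + ω_n² gives ω_n² = 43700 ⇒ ω_n = 209 rad/s, and ζ = 331/(2ω_n) = 0.792.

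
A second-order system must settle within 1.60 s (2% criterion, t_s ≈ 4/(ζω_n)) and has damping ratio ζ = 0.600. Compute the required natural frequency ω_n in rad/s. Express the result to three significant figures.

ω_n ≈ 4.17 rad/s

Rearranging t_s ≈ 4/(ζω_n) gives ω_n = 4/(ζ·t_s) = 4/(0.600 × 1.60) = 4.17 rad/s.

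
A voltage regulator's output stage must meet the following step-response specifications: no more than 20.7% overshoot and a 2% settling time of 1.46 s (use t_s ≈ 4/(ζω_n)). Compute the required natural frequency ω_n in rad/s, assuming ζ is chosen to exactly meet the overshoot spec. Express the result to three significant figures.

Inverting the overshoot relation: ζ = |ln 0.207|/√(π² + ln²0.207) = 0.448.
From t_s ≈ 4/(ζω_n): ω_n = 4/(ζ·t_s) = 4/(0.448·1.46) = 6.11 rad/s.

ω_n ≈ 6.11 rad/s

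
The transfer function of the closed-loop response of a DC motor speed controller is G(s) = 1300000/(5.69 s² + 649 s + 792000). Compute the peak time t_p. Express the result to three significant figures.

Dividing through by 5.69: denominator becomes s² + 114.1 s + 139200.
So ω_n = √139200 = 373 rad/s and ζ = 114.1/(2·373) = 0.153.
The damped frequency ω_d = ω_n√(1−ζ²) = 369 rad/s. t_p = π/ω_d = 0.00852 s.

t_p ≈ 0.00852 s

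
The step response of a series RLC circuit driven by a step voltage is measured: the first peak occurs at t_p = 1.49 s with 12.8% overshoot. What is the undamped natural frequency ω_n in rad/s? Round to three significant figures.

ω_n ≈ 2.52 rad/s

From the overshoot, ζ = −ln(OS)/√(π²+ln²(OS)) = 0.548.
t_p = π/ω_d ⇒ ω_d = 2.11 rad/s; then ω_n = ω_d/√(1−ζ²) = 2.52 rad/s.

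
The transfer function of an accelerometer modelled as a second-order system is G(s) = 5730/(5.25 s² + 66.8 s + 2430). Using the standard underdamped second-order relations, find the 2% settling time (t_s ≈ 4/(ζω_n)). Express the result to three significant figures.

Dividing through by 5.25: denominator becomes s² + 12.72 s + 462.9.
So ω_n = √462.9 = 21.5 rad/s and ζ = 12.72/(2·21.5) = 0.296.
t_s ≈ 4/(ζω_n) = 0.629 s.

t_s ≈ 0.629 s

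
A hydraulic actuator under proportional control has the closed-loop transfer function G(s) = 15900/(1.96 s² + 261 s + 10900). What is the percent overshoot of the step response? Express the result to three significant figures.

Dividing through by 1.96: denominator becomes s² + 133.2 s + 5561.
So ω_n = √5561 = 74.6 rad/s and ζ = 133.2/(2·74.6) = 0.893.
%OS = 100·exp(−πζ/√(1−ζ²)) = 0.197%.

%OS ≈ 0.197%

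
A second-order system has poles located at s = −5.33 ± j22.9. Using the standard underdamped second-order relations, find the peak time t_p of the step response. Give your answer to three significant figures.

t_p ≈ 0.137 s

t_p = π/ω_d with ω_d = 22.9 (the imaginary part), so t_p = 0.137 s.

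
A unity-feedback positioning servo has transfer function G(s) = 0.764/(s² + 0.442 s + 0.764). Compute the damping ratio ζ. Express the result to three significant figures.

Comparing the denominator to s² + 2ζω_n s + ω_n²: ω_n = √0.764 = 0.874 rad/s, and 2ζω_n = 0.442 so ζ = 0.442/(2·0.874) = 0.253.

ζ ≈ 0.253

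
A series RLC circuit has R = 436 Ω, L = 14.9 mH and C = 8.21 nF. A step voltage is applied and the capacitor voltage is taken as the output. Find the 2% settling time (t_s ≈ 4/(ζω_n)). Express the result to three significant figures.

For a series RLC circuit (capacitor voltage as output), ω_n = 1/√(LC) = 1/√(14.9 mH · 8.21 nF) = 90400 rad/s.
ζ = (R/2)·√(C/L) = (436/2)·√(8.21 nF/14.9 mH) = 0.162.
t_s ≈ 4/(ζω_n) = 0.000273 s.

t_s ≈ 0.000273 s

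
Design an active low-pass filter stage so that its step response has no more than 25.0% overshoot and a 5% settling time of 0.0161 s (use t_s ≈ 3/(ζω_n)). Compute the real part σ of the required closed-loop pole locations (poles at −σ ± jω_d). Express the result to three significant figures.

The settling-time spec alone fixes σ = ζω_n = 3/t_s = 3/0.0161 = 186.
(Overshoot then fixes ζ = 0.404 and hence ω_d = σ·√(1−ζ²)/ζ = 422 rad/s.)

σ ≈ 186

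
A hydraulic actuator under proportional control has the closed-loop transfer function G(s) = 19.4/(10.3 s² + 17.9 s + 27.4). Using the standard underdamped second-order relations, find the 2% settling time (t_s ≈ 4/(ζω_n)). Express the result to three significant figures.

Dividing through by 10.3: denominator becomes s² + 1.738 s + 2.660.
So ω_n = √2.660 = 1.63 rad/s and ζ = 1.738/(2·1.63) = 0.533.
t_s ≈ 4/(ζω_n) = 4.60 s.

t_s ≈ 4.60 s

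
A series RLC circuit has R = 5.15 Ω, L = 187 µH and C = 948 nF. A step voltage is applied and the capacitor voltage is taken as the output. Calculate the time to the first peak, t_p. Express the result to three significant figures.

t_p ≈ 0.0000425 s

For a series RLC circuit (capacitor voltage as output), ω_n = 1/√(LC) = 1/√(187 µH · 948 nF) = 75100 rad/s.
ζ = (R/2)·√(C/L) = (5.15/2)·√(948 nF/187 µH) = 0.183.
ω_d = ω_n√(1−ζ²) = 73800 rad/s. t_p = π/ω_d = 0.0000425 s.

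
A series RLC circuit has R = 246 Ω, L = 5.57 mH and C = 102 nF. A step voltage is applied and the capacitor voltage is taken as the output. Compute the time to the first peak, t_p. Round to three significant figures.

t_p ≈ 0.0000881 s

For a series RLC circuit (capacitor voltage as output), ω_n = 1/√(LC) = 1/√(5.57 mH · 102 nF) = 42000 rad/s.
ζ = (R/2)·√(C/L) = (246/2)·√(102 nF/5.57 mH) = 0.526.
ω_d = 42000·√(1 − 0.526²) = 35700 rad/s. t_p = π/ω_d = 0.0000881 s.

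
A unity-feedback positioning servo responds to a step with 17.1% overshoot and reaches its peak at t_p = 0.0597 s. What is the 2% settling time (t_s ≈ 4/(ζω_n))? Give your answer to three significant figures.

t_s ≈ 0.135 s

ζ from %OS: ζ = |ln 0.171|/√(π²+ln²0.171) = 0.490.
From t_p = π/ω_d, ω_d = π/0.0597 = 52.6 rad/s, so ω_n = ω_d/√(1−ζ²) = 60.4 rad/s.
t_s ≈ 4/(ζω_n) = 4/(0.490·60.4) = 0.135 s.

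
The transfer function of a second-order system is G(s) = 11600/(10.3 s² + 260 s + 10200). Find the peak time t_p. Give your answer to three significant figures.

t_p ≈ 0.109 s

Dividing through by 10.3: denominator becomes s² + 25.24 s + 990.3.
So ω_n = √990.3 = 31.5 rad/s and ζ = 25.24/(2·31.5) = 0.401.
ω_d = ω_n√(1−ζ²) = 28.8 rad/s. t_p = π/ω_d = 0.109 s.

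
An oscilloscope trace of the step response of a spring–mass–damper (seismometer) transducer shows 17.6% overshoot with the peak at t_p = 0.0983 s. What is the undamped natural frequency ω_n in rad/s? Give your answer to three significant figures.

ω_n ≈ 36.5 rad/s

ζ from %OS: ζ = |ln 0.176|/√(π²+ln²0.176) = 0.484.
From t_p = π/ω_d, ω_d = π/0.0983 = 32.0 rad/s, so ω_n = ω_d/√(1−ζ²) = 36.5 rad/s.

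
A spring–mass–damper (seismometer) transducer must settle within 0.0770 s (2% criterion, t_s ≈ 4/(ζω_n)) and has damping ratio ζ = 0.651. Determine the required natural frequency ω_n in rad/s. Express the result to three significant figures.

Rearranging t_s ≈ 4/(ζω_n) gives ω_n = 4/(ζ·t_s) = 4/(0.651 × 0.0770) = 79.8 rad/s.

ω_n ≈ 79.8 rad/s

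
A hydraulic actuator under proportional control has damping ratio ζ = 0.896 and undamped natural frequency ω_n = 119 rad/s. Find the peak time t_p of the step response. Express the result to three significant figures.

t_p ≈ 0.0595 s

The damped frequency is ω_d = ω_n√(1−ζ²) = 119·√(1−0.803) = 52.8 rad/s.
Peak time t_p = π/ω_d = π/52.8 = 0.0595 s.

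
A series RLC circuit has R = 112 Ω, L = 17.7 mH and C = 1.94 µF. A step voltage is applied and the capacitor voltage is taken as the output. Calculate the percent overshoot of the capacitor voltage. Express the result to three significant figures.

%OS ≈ 10.3%

For a series RLC circuit (capacitor voltage as output), ω_n = 1/√(LC) = 1/√(17.7 mH · 1.94 µF) = 5400 rad/s.
ζ = (R/2)·√(C/L) = (112/2)·√(1.94 µF/17.7 mH) = 0.586.
%OS = 100 e^{−πζ/√(1−ζ²)} with ζ = 0.586 gives 10.3%.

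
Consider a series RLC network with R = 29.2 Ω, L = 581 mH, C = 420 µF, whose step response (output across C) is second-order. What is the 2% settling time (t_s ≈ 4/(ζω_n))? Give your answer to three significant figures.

t_s ≈ 0.159 s

For a series RLC circuit (capacitor voltage as output), ω_n = 1/√(LC) = 1/√(581 mH · 420 µF) = 64.0 rad/s.
ζ = (R/2)·√(C/L) = (29.2/2)·√(420 µF/581 mH) = 0.393.
t_s ≈ 4/(ζω_n) = 0.159 s.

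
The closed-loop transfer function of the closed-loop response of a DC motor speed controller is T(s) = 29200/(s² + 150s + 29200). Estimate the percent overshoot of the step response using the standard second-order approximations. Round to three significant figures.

ω_n = √29200 = 171 rad/s; ζ = 150/(2·171) = 0.439.
%OS = 100 e^{−πζ/√(1−ζ²)} with ζ = 0.439 gives 21.6%.

%OS ≈ 21.6%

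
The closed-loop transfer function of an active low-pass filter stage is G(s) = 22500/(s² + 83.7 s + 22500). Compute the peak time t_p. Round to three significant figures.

t_p ≈ 0.0218 s

ω_n = √22500 = 150 rad/s; ζ = 83.7/(2·150) = 0.279.
The damped frequency ω_d = ω_n√(1−ζ²) = 144 rad/s. Then t_p = π/ω_d = 0.0218 s.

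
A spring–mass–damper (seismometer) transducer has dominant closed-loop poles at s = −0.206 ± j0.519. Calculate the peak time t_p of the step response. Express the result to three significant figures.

t_p ≈ 6.05 s

t_p = π/ω_d with ω_d = 0.519 (the imaginary part), so t_p = 6.05 s.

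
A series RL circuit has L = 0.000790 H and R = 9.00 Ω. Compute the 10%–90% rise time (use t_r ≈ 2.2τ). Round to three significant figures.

τ = L/R = 0.000790/9.00 = 0.0000878 s.
t_r ≈ 2.2τ = 0.000193 s.

t_r ≈ 0.000193 s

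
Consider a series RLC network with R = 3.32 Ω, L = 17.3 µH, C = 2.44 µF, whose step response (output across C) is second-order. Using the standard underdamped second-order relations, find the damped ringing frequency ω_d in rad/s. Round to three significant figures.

For a series RLC circuit (capacitor voltage as output), ω_n = 1/√(LC) = 1/√(17.3 µH · 2.44 µF) = 154000 rad/s.
ζ = (R/2)·√(C/L) = (3.32/2)·√(2.44 µF/17.3 µH) = 0.623.
ω_d = ω_n√(1−ζ²) = 120000 rad/s.

ω_d ≈ 120000 rad/s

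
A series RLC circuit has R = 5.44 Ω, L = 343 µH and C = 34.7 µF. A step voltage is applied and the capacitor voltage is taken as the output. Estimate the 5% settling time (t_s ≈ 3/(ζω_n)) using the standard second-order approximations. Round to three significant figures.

For a series RLC circuit (capacitor voltage as output), ω_n = 1/√(LC) = 1/√(343 µH · 34.7 µF) = 9170 rad/s.
ζ = (R/2)·√(C/L) = (5.44/2)·√(34.7 µF/343 µH) = 0.865.
t_s ≈ 3/(ζω_n) = 0.000378 s.

t_s ≈ 0.000378 s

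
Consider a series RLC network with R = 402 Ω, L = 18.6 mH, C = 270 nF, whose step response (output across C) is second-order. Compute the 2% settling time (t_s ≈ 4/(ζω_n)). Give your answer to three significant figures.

For a series RLC circuit (capacitor voltage as output), ω_n = 1/√(LC) = 1/√(18.6 mH · 270 nF) = 14100 rad/s.
ζ = (R/2)·√(C/L) = (402/2)·√(270 nF/18.6 mH) = 0.766.
t_s ≈ 4/(ζω_n) = 0.000370 s.

t_s ≈ 0.000370 s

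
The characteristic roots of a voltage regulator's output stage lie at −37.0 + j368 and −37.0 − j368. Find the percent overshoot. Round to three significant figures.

|pole| = ω_n = √(37.0² + 368²) = 370 rad/s; ζ = cos θ = σ/ω_n = 0.100.
Overshoot: exp(−π·0.100/√(1−0.100²)) = 0.729, i.e. 72.9%.

%OS ≈ 72.9%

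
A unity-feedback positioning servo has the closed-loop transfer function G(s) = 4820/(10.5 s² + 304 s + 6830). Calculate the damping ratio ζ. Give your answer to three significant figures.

Dividing through by 10.5: denominator becomes s² + 28.95 s + 650.5.
So ω_n = √650.5 = 25.5 rad/s and ζ = 28.95/(2·25.5) = 0.568.

ζ ≈ 0.568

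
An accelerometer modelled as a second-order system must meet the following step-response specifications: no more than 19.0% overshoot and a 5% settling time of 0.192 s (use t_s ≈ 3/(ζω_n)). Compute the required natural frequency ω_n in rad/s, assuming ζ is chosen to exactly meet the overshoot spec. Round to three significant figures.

ζ = −ln(OS)/√(π² + (ln OS)²). With OS = 0.190, ln OS = −1.661 and ζ = 1.661/3.554 = 0.467.
From t_s ≈ 3/(ζω_n): ω_n = 3/(ζ·t_s) = 3/(0.467·0.192) = 33.4 rad/s.

ω_n ≈ 33.4 rad/s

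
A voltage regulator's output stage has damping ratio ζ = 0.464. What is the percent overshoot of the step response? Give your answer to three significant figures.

For an underdamped second-order system, %OS = 100·exp(−πζ/√(1−ζ²)).
πζ/√(1−ζ²) = π·0.464/√(1−0.215) = 1.646, so %OS = 100·e^(−1.646) = 19.3%.

%OS ≈ 19.3%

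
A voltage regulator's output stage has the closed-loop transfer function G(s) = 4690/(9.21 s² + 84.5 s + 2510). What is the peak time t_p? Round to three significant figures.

t_p ≈ 0.198 s

Dividing through by 9.21: denominator becomes s² + 9.175 s + 272.5.
So ω_n = √272.5 = 16.5 rad/s and ζ = 9.175/(2·16.5) = 0.278.
ω_d = 16.5·√(1 − 0.278²) = 15.9 rad/s. t_p = π/ω_d = 0.198 s.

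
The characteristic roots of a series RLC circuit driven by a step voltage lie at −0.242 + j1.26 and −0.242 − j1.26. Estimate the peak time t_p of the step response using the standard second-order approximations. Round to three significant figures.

t_p ≈ 2.49 s

t_p = π/ω_d with ω_d = 1.26 (the imaginary part), so t_p = 2.49 s.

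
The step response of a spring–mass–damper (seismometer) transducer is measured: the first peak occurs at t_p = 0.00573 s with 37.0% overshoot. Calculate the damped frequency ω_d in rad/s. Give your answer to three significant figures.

t_p = π/ω_d, so ω_d = π/0.00573 = 548 rad/s.

ω_d ≈ 548 rad/s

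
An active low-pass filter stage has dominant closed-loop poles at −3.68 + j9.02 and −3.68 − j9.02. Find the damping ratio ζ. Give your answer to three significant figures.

ζ ≈ 0.378

|pole| = ω_n = √(3.68² + 9.02²) = 9.74 rad/s; ζ = cos θ = σ/ω_n = 0.378.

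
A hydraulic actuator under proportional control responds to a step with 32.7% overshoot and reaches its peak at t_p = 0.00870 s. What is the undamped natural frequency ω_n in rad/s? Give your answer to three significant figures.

The overshoot fixes ζ = −ln(OS)/√(π²+ln²(OS)) = 0.335.
t_p = π/ω_d ⇒ ω_d = 361 rad/s; then ω_n = ω_d/√(1−ζ²) = 383 rad/s.

ω_n ≈ 383 rad/s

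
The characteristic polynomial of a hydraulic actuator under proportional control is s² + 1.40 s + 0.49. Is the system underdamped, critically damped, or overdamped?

critically damped

a² − 4b = 1.40² − 4·0.49 = 0 (repeated real root); the system is critically damped.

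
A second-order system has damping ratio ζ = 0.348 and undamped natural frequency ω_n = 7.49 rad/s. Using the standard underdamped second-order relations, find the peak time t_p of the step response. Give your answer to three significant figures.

The damped frequency is ω_d = ω_n√(1−ζ²) = 7.49·√(1−0.121) = 7.02 rad/s.
Peak time t_p = π/ω_d = π/7.02 = 0.447 s.

t_p ≈ 0.447 s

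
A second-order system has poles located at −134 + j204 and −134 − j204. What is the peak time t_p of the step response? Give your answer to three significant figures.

t_p = π/ω_d with ω_d = 204 (the imaginary part), so t_p = 0.0154 s.

t_p ≈ 0.0154 s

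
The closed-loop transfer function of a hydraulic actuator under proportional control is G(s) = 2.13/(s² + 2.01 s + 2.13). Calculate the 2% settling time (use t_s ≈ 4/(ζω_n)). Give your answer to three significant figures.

t_s ≈ 3.98 s

Comparing the denominator to s² + 2ζω_n s + ω_n²: ω_n = √2.13 = 1.46 rad/s, and 2ζω_n = 2.01 so ζ = 2.01/(2·1.46) = 0.689.
t_s ≈ 4/(ζω_n) = 4/(0.689·1.46) = 3.98 s.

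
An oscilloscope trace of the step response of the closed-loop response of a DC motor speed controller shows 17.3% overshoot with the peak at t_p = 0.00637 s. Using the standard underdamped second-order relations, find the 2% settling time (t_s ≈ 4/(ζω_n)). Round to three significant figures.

ζ from %OS: ζ = |ln 0.173|/√(π²+ln²0.173) = 0.488.
t_p = π/ω_d ⇒ ω_d = 493 rad/s; then ω_n = ω_d/√(1−ζ²) = 565 rad/s.
t_s ≈ 4/(ζω_n) = 4/(0.488·565) = 0.0145 s.

t_s ≈ 0.0145 s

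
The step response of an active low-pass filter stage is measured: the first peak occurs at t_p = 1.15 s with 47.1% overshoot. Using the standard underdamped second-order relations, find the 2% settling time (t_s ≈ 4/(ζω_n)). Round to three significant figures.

The overshoot fixes ζ = −ln(OS)/√(π²+ln²(OS)) = 0.233.
t_p = π/ω_d ⇒ ω_d = 2.73 rad/s; then ω_n = ω_d/√(1−ζ²) = 2.81 rad/s.
t_s ≈ 4/(ζω_n) = 4/(0.233·2.81) = 6.11 s.

t_s ≈ 6.11 s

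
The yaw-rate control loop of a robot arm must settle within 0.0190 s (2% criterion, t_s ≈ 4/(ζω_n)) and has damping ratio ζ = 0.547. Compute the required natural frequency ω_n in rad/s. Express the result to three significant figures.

Rearranging t_s ≈ 4/(ζω_n) gives ω_n = 4/(ζ·t_s) = 4/(0.547 × 0.0190) = 385 rad/s.

ω_n ≈ 385 rad/s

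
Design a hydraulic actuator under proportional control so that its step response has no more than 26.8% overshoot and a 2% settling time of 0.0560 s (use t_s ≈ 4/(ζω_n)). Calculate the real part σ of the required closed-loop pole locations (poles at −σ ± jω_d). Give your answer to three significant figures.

σ ≈ 71.4

The settling-time spec alone fixes σ = ζω_n = 4/t_s = 4/0.0560 = 71.4.
(Overshoot then fixes ζ = 0.387 and hence ω_d = σ·√(1−ζ²)/ζ = 170 rad/s.)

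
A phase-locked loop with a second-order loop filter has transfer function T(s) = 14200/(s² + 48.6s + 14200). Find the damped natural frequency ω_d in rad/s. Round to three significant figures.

ω_d ≈ 117 rad/s

Comparing the denominator to s² + 2ζω_n s + ω_n²: ω_n = √14200 = 119 rad/s, and 2ζω_n = 48.6 so ζ = 48.6/(2·119) = 0.204.
The damped frequency ω_d = ω_n√(1−ζ²) = 117 rad/s.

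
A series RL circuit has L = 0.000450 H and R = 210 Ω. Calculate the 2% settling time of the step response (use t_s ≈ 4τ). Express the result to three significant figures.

t_s ≈ 0.00000857 s

τ = L/R = 0.000450/210 = 0.00000214 s.
t_s ≈ 4τ = 0.00000857 s.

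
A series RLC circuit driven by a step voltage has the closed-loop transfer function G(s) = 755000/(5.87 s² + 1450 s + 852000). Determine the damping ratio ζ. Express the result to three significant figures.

ζ ≈ 0.324

Dividing through by 5.87: denominator becomes s² + 247.0 s + 145100.
So ω_n = √145100 = 381 rad/s and ζ = 247.0/(2·381) = 0.324.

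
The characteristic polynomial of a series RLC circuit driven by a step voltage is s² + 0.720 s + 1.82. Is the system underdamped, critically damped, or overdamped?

a² − 4b = 0.720² − 4·1.82 < 0 (complex roots); the system is underdamped.

underdamped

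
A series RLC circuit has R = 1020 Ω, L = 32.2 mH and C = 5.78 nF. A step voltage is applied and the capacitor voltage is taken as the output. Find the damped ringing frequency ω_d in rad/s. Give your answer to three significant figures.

For a series RLC circuit (capacitor voltage as output), ω_n = 1/√(LC) = 1/√(32.2 mH · 5.78 nF) = 73300 rad/s.
ζ = (R/2)·√(C/L) = (1020/2)·√(5.78 nF/32.2 mH) = 0.216.
ω_d = ω_n√(1−ζ²) = 71600 rad/s.

ω_d ≈ 71600 rad/s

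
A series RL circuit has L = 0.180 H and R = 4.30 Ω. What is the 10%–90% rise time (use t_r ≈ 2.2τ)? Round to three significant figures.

τ = L/R = 0.180/4.30 = 0.0419 s.
t_r ≈ 2.2τ = 0.0921 s.

t_r ≈ 0.0921 s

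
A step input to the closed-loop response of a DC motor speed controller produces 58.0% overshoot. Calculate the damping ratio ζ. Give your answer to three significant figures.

Inverting the overshoot relation: ζ = |ln 0.580|/√(π² + ln²0.580) = 0.171.

ζ ≈ 0.171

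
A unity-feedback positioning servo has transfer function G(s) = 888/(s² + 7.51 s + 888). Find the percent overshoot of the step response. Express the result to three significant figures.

%OS ≈ 67.1%

Comparing the denominator to s² + 2ζω_n s + ω_n²: ω_n = √888 = 29.8 rad/s, and 2ζω_n = 7.51 so ζ = 7.51/(2·29.8) = 0.126.
%OS = 100·exp(−πζ/√(1−ζ²)) = 67.1%.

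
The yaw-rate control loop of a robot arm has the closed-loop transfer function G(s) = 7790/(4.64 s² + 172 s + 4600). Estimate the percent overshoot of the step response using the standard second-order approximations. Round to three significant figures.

%OS ≈ 10.2%

Dividing through by 4.64: denominator becomes s² + 37.07 s + 991.4.
So ω_n = √991.4 = 31.5 rad/s and ζ = 37.07/(2·31.5) = 0.589.
Overshoot: exp(−π·0.589/√(1−0.589²)) = 0.102, i.e. 10.2%.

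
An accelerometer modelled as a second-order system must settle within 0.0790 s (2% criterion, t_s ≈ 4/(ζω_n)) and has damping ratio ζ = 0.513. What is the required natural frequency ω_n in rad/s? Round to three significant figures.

Rearranging t_s ≈ 4/(ζω_n) gives ω_n = 4/(ζ·t_s) = 4/(0.513 × 0.0790) = 98.7 rad/s.

ω_n ≈ 98.7 rad/s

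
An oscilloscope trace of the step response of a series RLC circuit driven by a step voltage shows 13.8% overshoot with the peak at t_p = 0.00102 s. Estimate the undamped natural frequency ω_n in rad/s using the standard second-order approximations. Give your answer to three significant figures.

ω_n ≈ 3640 rad/s

The overshoot fixes ζ = −ln(OS)/√(π²+ln²(OS)) = 0.533.
From t_p = π/ω_d, ω_d = π/0.00102 = 3080 rad/s, so ω_n = ω_d/√(1−ζ²) = 3640 rad/s.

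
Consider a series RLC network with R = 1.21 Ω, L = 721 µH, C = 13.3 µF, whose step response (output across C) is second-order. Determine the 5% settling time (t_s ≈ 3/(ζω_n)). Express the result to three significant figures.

For a series RLC circuit (capacitor voltage as output), ω_n = 1/√(LC) = 1/√(721 µH · 13.3 µF) = 10200 rad/s.
ζ = (R/2)·√(C/L) = (1.21/2)·√(13.3 µF/721 µH) = 0.0822.
t_s ≈ 3/(ζω_n) = 0.00358 s.

t_s ≈ 0.00358 s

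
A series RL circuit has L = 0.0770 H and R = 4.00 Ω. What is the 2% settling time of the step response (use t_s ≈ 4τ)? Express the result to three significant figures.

t_s ≈ 0.0770 s

τ = L/R = 0.0770/4.00 = 0.0192 s.
t_s ≈ 4τ = 0.0770 s.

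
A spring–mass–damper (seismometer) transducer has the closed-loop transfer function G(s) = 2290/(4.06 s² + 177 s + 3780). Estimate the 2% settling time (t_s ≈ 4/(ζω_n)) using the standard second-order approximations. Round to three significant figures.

t_s ≈ 0.184 s

Dividing through by 4.06: denominator becomes s² + 43.60 s + 931.0.
So ω_n = √931.0 = 30.5 rad/s and ζ = 43.60/(2·30.5) = 0.714.
t_s ≈ 4/(ζω_n) = 0.184 s.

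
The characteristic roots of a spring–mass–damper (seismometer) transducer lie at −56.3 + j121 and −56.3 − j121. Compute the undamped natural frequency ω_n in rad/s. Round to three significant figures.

With σ = 56.3, ω_d = 121: ω_n = √(σ²+ω_d²) = 133 rad/s, ζ = σ/ω_n = 0.422.

ω_n ≈ 133 rad/s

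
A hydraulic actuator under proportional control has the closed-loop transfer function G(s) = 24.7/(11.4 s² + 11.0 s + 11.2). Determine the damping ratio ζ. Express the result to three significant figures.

Dividing through by 11.4: denominator becomes s² + 0.9649 s + 0.9825.
So ω_n = √0.9825 = 0.991 rad/s and ζ = 0.9649/(2·0.991) = 0.487.

ζ ≈ 0.487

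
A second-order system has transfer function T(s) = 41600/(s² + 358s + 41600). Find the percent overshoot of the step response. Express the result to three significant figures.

ω_n = √41600 = 204 rad/s; ζ = 358/(2·204) = 0.878.
%OS = 100·exp(−πζ/√(1−ζ²)) = 0.318%.

%OS ≈ 0.318%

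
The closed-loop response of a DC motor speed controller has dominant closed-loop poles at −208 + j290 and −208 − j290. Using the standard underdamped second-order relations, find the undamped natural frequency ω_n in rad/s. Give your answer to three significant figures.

ω_n ≈ 357 rad/s

|pole| = ω_n = √(208² + 290²) = 357 rad/s; ζ = cos θ = σ/ω_n = 0.583.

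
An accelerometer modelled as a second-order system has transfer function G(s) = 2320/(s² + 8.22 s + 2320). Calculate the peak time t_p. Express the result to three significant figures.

t_p ≈ 0.0655 s

Matching coefficients with s² + 2ζω_n s + ω_n² gives ω_n² = 2320 ⇒ ω_n = 48.2 rad/s, and ζ = 8.22/(2ω_n) = 0.0853.
ω_d = ω_n√(1−ζ²) = 48.0 rad/s. Then t_p = π/ω_d = 0.0655 s.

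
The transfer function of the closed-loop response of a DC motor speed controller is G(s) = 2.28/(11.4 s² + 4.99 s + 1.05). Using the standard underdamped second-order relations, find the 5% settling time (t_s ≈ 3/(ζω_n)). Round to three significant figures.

Dividing through by 11.4: denominator becomes s² + 0.4377 s + 0.09211.
So ω_n = √0.09211 = 0.303 rad/s and ζ = 0.4377/(2·0.303) = 0.721.
t_s ≈ 3/(ζω_n) = 13.7 s.

t_s ≈ 13.7 s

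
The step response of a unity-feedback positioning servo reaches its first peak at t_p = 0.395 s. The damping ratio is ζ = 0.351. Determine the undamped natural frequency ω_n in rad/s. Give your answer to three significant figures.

ω_n ≈ 8.49 rad/s

Peak time t_p = π/ω_d, so ω_d = π/t_p = π/0.395 = 7.95 rad/s.
ω_n = ω_d/√(1−ζ²) = 7.95/√0.877 = 8.49 rad/s.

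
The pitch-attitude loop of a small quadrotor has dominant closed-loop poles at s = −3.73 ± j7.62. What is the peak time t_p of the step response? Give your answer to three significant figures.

t_p ≈ 0.412 s

t_p = π/ω_d with ω_d = 7.62 (the imaginary part), so t_p = 0.412 s.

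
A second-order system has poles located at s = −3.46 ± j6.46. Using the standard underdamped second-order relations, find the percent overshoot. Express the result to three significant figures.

%OS ≈ 18.6%

The poles are at −σ ± jω_d with σ = 3.46 and ω_d = 6.46, so ω_n = √(σ²+ω_d²) = 7.33 rad/s and ζ = σ/ω_n = 0.472.
%OS = 100·exp(−πζ/√(1−ζ²)) = 18.6%.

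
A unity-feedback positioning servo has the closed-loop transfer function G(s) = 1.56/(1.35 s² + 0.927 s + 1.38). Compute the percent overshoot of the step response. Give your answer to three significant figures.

%OS ≈ 32.2%

Dividing through by 1.35: denominator becomes s² + 0.6867 s + 1.022.
So ω_n = √1.022 = 1.01 rad/s and ζ = 0.6867/(2·1.01) = 0.340.
%OS = 100 e^{−πζ/√(1−ζ²)} with ζ = 0.340 gives 32.2%.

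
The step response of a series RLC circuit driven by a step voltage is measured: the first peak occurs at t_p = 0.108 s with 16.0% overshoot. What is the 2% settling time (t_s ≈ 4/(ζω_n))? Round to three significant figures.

The overshoot fixes ζ = −ln(OS)/√(π²+ln²(OS)) = 0.504.
t_p = π/ω_d ⇒ ω_d = 29.1 rad/s; then ω_n = ω_d/√(1−ζ²) = 33.7 rad/s.
t_s ≈ 4/(ζω_n) = 4/(0.504·33.7) = 0.236 s.

t_s ≈ 0.236 s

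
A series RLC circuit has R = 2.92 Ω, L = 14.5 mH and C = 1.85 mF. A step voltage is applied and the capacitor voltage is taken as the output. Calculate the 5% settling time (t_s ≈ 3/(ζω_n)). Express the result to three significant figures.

t_s ≈ 0.0298 s

For a series RLC circuit (capacitor voltage as output), ω_n = 1/√(LC) = 1/√(14.5 mH · 1.85 mF) = 193 rad/s.
ζ = (R/2)·√(C/L) = (2.92/2)·√(1.85 mF/14.5 mH) = 0.522.
t_s ≈ 3/(ζω_n) = 0.0298 s.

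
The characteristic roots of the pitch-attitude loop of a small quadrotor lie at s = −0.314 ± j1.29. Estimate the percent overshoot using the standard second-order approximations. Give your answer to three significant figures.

The poles are at −σ ± jω_d with σ = 0.314 and ω_d = 1.29, so ω_n = √(σ²+ω_d²) = 1.33 rad/s and ζ = σ/ω_n = 0.237.
Overshoot: exp(−π·0.237/√(1−0.237²)) = 0.465, i.e. 46.5%.

%OS ≈ 46.5%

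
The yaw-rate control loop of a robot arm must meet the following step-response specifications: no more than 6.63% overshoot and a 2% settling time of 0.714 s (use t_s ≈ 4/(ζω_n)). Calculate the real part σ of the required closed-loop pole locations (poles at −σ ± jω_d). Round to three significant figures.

The settling-time spec alone fixes σ = ζω_n = 4/t_s = 4/0.714 = 5.60.
(Overshoot then fixes ζ = 0.654 and hence ω_d = σ·√(1−ζ²)/ζ = 6.49 rad/s.)

σ ≈ 5.60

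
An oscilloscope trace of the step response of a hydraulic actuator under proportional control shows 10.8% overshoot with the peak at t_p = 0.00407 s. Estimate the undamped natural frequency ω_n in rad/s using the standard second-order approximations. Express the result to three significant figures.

ω_n ≈ 946 rad/s

ζ from %OS: ζ = |ln 0.108|/√(π²+ln²0.108) = 0.578.
From t_p = π/ω_d, ω_d = π/0.00407 = 772 rad/s, so ω_n = ω_d/√(1−ζ²) = 946 rad/s.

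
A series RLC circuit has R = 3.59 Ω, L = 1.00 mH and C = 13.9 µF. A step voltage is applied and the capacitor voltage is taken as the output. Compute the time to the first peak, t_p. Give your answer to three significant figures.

t_p ≈ 0.000379 s

For a series RLC circuit (capacitor voltage as output), ω_n = 1/√(LC) = 1/√(1.00 mH · 13.9 µF) = 8480 rad/s.
ζ = (R/2)·√(C/L) = (3.59/2)·√(13.9 µF/1.00 mH) = 0.212.
ω_d = 8480·√(1 − 0.212²) = 8290 rad/s. t_p = π/ω_d = 0.000379 s.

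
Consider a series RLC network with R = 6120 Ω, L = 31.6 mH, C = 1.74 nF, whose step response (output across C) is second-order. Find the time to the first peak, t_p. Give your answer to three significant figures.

For a series RLC circuit (capacitor voltage as output), ω_n = 1/√(LC) = 1/√(31.6 mH · 1.74 nF) = 135000 rad/s.
ζ = (R/2)·√(C/L) = (6120/2)·√(1.74 nF/31.6 mH) = 0.718.
The damped frequency ω_d = ω_n√(1−ζ²) = 93900 rad/s. t_p = π/ω_d = 0.0000335 s.

t_p ≈ 0.0000335 s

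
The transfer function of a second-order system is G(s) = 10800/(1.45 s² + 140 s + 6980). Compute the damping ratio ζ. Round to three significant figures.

Dividing through by 1.45: denominator becomes s² + 96.55 s + 4814.
So ω_n = √4814 = 69.4 rad/s and ζ = 96.55/(2·69.4) = 0.696.

ζ ≈ 0.696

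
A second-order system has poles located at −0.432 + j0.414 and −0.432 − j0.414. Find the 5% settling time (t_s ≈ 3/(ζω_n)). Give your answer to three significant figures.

For poles at −σ ± jω_d, ζω_n = σ = 0.432, so t_s ≈ 3/σ = 6.94 s.

t_s ≈ 6.94 s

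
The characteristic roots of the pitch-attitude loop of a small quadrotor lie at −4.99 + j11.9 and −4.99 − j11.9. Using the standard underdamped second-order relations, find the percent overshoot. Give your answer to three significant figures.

The poles are at −σ ± jω_d with σ = 4.99 and ω_d = 11.9, so ω_n = √(σ²+ω_d²) = 12.9 rad/s and ζ = σ/ω_n = 0.387.
%OS = 100 e^{−πζ/√(1−ζ²)} with ζ = 0.387 gives 26.8%.

%OS ≈ 26.8%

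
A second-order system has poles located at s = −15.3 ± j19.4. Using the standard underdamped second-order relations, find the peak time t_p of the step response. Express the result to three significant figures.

t_p = π/ω_d with ω_d = 19.4 (the imaginary part), so t_p = 0.162 s.

t_p ≈ 0.162 s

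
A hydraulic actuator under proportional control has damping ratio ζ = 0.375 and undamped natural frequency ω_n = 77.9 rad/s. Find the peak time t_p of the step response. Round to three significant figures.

t_p ≈ 0.0435 s

The damped frequency is ω_d = ω_n√(1−ζ²) = 77.9·√(1−0.141) = 72.2 rad/s.
Peak time t_p = π/ω_d = π/72.2 = 0.0435 s.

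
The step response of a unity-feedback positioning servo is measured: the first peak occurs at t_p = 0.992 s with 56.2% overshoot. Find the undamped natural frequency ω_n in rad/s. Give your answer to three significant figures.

The overshoot fixes ζ = −ln(OS)/√(π²+ln²(OS)) = 0.180.
From t_p = π/ω_d, ω_d = π/0.992 = 3.17 rad/s, so ω_n = ω_d/√(1−ζ²) = 3.22 rad/s.

ω_n ≈ 3.22 rad/s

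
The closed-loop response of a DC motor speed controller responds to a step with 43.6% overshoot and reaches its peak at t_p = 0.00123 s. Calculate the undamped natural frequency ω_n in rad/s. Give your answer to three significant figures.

ω_n ≈ 2640 rad/s

ζ from %OS: ζ = |ln 0.436|/√(π²+ln²0.436) = 0.255.
From t_p = π/ω_d, ω_d = π/0.00123 = 2550 rad/s, so ω_n = ω_d/√(1−ζ²) = 2640 rad/s.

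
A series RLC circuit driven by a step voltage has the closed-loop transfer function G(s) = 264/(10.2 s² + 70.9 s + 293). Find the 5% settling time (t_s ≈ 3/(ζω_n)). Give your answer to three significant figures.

t_s ≈ 0.863 s

Dividing through by 10.2: denominator becomes s² + 6.951 s + 28.73.
So ω_n = √28.73 = 5.36 rad/s and ζ = 6.951/(2·5.36) = 0.648.
t_s ≈ 3/(ζω_n) = 0.863 s.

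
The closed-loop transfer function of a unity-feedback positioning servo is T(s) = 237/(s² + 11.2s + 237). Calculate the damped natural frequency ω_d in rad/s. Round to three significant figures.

ω_d ≈ 14.3 rad/s

ω_n = √237 = 15.4 rad/s; ζ = 11.2/(2·15.4) = 0.364.
The damped frequency ω_d = ω_n√(1−ζ²) = 14.3 rad/s.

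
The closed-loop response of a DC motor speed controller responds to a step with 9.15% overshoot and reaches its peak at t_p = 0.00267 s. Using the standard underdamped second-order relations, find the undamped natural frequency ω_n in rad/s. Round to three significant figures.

The overshoot fixes ζ = −ln(OS)/√(π²+ln²(OS)) = 0.606.
From t_p = π/ω_d, ω_d = π/0.00267 = 1180 rad/s, so ω_n = ω_d/√(1−ζ²) = 1480 rad/s.

ω_n ≈ 1480 rad/s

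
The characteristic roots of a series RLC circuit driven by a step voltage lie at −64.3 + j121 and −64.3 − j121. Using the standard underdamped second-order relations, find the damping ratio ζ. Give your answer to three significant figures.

The poles are at −σ ± jω_d with σ = 64.3 and ω_d = 121, so ω_n = √(σ²+ω_d²) = 137 rad/s and ζ = σ/ω_n = 0.469.

ζ ≈ 0.469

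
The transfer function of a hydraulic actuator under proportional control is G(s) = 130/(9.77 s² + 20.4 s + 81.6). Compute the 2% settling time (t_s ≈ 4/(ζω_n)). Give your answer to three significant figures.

Dividing through by 9.77: denominator becomes s² + 2.088 s + 8.352.
So ω_n = √8.352 = 2.89 rad/s and ζ = 2.088/(2·2.89) = 0.361.
t_s ≈ 4/(ζω_n) = 3.83 s.

t_s ≈ 3.83 s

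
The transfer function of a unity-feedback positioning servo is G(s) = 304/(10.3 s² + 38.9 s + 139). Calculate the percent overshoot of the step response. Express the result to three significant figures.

Dividing through by 10.3: denominator becomes s² + 3.777 s + 13.50.
So ω_n = √13.50 = 3.67 rad/s and ζ = 3.777/(2·3.67) = 0.514.
%OS = 100 e^{−πζ/√(1−ζ²)} with ζ = 0.514 gives 15.2%.

%OS ≈ 15.2%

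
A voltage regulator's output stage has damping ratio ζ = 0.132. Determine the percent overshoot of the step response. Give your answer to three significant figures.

%OS ≈ 65.8%

For an underdamped second-order system, %OS = 100·exp(−πζ/√(1−ζ²)).
πζ/√(1−ζ²) = π·0.132/√(1−0.0174) = 0.4184, so %OS = 100·e^(−0.4184) = 65.8%.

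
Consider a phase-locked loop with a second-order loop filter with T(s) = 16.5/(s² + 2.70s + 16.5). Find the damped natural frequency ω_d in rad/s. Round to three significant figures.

ω_d ≈ 3.83 rad/s

ω_n = √16.5 = 4.06 rad/s; ζ = 2.70/(2·4.06) = 0.332.
The damped frequency ω_d = ω_n√(1−ζ²) = 3.83 rad/s.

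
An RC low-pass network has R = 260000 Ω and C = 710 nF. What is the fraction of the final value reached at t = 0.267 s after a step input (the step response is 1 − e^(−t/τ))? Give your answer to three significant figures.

y/y_∞ ≈ 0.765

τ = RC = 260000 × 710 nF = 0.185 s.
y(t)/y_∞ = 1 − e^(−t/τ) = 1 − e^(−0.267/0.185) = 1 − e^(−1.45) = 0.765.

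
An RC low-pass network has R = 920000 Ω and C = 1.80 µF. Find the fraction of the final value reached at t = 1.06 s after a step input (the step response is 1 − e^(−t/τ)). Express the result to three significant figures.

y/y_∞ ≈ 0.473

τ = RC = 920000 × 1.80 µF = 1.66 s.
y(t)/y_∞ = 1 − e^(−t/τ) = 1 − e^(−1.06/1.66) = 1 − e^(−0.640) = 0.473.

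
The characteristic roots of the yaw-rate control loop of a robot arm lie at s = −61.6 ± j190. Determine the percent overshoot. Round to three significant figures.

%OS ≈ 36.1%

The poles are at −σ ± jω_d with σ = 61.6 and ω_d = 190, so ω_n = √(σ²+ω_d²) = 200 rad/s and ζ = σ/ω_n = 0.308.
%OS = 100 e^{−πζ/√(1−ζ²)} with ζ = 0.308 gives 36.1%.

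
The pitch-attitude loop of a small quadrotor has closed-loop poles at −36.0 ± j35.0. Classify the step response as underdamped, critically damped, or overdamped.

Since the poles form a complex-conjugate pair with nonzero imaginary part, the response is underdamped.

underdamped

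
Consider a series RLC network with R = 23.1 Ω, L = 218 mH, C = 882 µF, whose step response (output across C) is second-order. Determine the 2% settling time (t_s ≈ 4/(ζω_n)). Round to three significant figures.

For a series RLC circuit (capacitor voltage as output), ω_n = 1/√(LC) = 1/√(218 mH · 882 µF) = 72.1 rad/s.
ζ = (R/2)·√(C/L) = (23.1/2)·√(882 µF/218 mH) = 0.735.
t_s ≈ 4/(ζω_n) = 0.0755 s.

t_s ≈ 0.0755 s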